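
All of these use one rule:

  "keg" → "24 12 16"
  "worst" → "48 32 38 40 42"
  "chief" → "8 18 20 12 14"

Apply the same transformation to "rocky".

Each letter becomes 2×(its alphabet position, a=1..z=26) + 2.
For rocky: r=18→38, o=15→32, c=3→8, k=11→24, y=25→52.

38 32 8 24 52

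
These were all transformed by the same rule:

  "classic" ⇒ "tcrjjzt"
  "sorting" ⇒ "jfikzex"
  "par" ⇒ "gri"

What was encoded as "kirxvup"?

tragedy

Compare letters: c→t is +17, l→c is +17, a→r is +17 — a constant shift. It's a constant shift of +17 (ROT17).
Decoding kirxvup: k−17=t, i−17=r, r−17=a, x−17=g, v−17=e, u−17=d, p−17=y.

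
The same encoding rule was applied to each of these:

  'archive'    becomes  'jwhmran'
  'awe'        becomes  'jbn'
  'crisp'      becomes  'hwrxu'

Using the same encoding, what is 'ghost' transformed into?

Vowels shift forward by 9 and consonants shift forward by 5.
For ghost: g(cons)+5=l, h(cons)+5=m, o(vowel)+9=x, s(cons)+5=x, t(cons)+5=y.

lmxxy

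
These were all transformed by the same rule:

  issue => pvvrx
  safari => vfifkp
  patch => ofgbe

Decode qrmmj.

buddy

Treating letters as 0–25, the rule is x ↦ 11x + 5 (mod 26).
Undoing it on qrmmj: q(16)→19·(16−5)≡1=b; r(17)→19·(17−5)≡20=u; m(12)→19·(12−5)≡3=d; m(12)→19·(12−5)≡3=d; j(9)→19·(9−5)≡24=y (all mod 26).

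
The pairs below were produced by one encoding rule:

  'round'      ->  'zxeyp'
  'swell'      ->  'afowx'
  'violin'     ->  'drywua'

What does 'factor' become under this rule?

njmeae

The shift increases by 1 at each position, starting from +8: 8, 9, 10, ….
Applying it to factor: f+8=n, a+9=j, c+10=m, t+11=e, o+12=a, r+13=e.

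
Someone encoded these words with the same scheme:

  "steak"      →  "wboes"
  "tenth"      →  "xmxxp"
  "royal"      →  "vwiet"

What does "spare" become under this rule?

wxkvm

Shifts by position in steak: pos 0: s→w (+4), pos 1: t→b (+8), pos 2: e→o (+10), pos 3: a→e (+4), pos 4: k→s (+8) — repeating every 3. A repeating key of period 3 is used — shifts +4, +8, +10 over and over.
For spare: s+4=w, p+8=x, a+10=k, r+4=v, e+8=m.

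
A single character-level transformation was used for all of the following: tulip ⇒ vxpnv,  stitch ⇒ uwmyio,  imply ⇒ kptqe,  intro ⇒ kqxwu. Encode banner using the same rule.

ddrsky

In tulip: t→v is +2, u→x is +3, l→p is +4, i→n is +5 — the shift increases by 1 each position. The shift increases by 1 at each position, starting from +2: 2, 3, 4, ….
Applying it to banner: b+2=d, a+3=d, n+4=r, n+5=s, e+6=k, r+7=y.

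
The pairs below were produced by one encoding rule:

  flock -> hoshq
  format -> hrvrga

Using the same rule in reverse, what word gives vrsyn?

tooth

In flock: f→h is +2, l→o is +3, o→s is +4, c→h is +5 — the shift increases by 1 each position. The shift increases by 1 at each position, starting from +2: 2, 3, 4, ….
Reversing it on vrsyn: v−2=t, r−3=o, s−4=o, y−5=t, n−6=h.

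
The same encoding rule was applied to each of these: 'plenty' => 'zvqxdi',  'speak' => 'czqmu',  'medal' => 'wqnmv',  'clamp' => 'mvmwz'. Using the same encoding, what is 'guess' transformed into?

The shift depends on letter class: consonant p→z is +10, but vowel e→q is +12. Two shifts are in play — +12 for a/e/i/o/u, +10 for every other letter.
For guess: g(cons)+10=q, u(vowel)+12=g, e(vowel)+12=q, s(cons)+10=c, s(cons)+10=c.

qgqcc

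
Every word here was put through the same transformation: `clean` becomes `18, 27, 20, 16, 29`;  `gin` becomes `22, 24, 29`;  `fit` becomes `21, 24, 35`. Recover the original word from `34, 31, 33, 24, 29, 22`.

spring

c is letter #3 and maps to 18: an offset of 15. The number is (letter's place in the alphabet, a=1) + 15.
Reversing it on 34, 31, 33, 24, 29, 22: 34→(34−15)÷1=19=s, 31→(31−15)÷1=16=p, 33→(33−15)÷1=18=r, 24→(24−15)÷1=9=i, 29→(29−15)÷1=14=n, 22→(22−15)÷1=7=g.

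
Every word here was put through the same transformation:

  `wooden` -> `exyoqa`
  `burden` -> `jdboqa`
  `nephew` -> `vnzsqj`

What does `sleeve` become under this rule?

In wooden: w→e is +8, o→x is +9, o→y is +10, d→o is +11 — the shift increases by 1 each position. Letter i (0-indexed) is shifted by i+8, so successive shifts are 8, 9, 10, ….
Applying it to sleeve: s+8=a, l+9=u, e+10=o, e+11=p, v+12=h, e+13=r.

auophr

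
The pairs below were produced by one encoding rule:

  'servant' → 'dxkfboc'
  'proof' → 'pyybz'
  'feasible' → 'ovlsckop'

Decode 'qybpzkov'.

The output letters match the input read backwards, each shifted +10: servant reversed is tnavres. Read the word backwards and shift each letter +10.
Undoing it on qybpzkov: shift back: q−10=g, y−10=o, b−10=r, p−10=f, z−10=p, k−10=a, o−10=e, v−10=l → gorfpael; then reverse → leapfrog.

leapfrog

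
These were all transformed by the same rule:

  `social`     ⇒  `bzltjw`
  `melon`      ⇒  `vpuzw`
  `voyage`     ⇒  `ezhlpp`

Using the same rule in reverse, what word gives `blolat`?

Shifts by position in social: pos 0: s→b (+9), pos 1: o→z (+11), pos 2: c→l (+9), pos 3: i→t (+11) — repeating every 2. The shifts repeat in a cycle of length 2: positions 0,1,… shift by +9, +11, then the pattern repeats.
Reversing it on blolat: b−9=s, l−11=a, o−9=f, l−11=a, a−9=r, t−11=i.

safari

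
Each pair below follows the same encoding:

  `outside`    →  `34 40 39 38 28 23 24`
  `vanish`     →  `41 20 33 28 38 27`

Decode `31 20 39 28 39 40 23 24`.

latitude

o is letter #15 and maps to 34: an offset of 19. Letters become their 1-based position plus 19 (so a→20, b→21, …).
Decoding 31 20 39 28 39 40 23 24: 31→(31−19)÷1=12=l, 20→(20−19)÷1=1=a, 39→(39−19)÷1=20=t, 28→(28−19)÷1=9=i, 39→(39−19)÷1=20=t, 40→(40−19)÷1=21=u, 23→(23−19)÷1=4=d, 24→(24−19)÷1=5=e.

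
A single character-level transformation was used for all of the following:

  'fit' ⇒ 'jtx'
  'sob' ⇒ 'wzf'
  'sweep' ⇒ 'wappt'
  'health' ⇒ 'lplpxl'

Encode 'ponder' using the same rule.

The shift depends on letter class: consonant f→j is +4, but vowel i→t is +11. Vowels shift forward by 11 and consonants shift forward by 4.
Applying it to ponder: p(cons)+4=t, o(vowel)+11=z, n(cons)+4=r, d(cons)+4=h, e(vowel)+11=p, r(cons)+4=v.

tzrhpv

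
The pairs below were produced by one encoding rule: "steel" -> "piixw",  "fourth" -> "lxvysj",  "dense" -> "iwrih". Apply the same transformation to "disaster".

vixwewmh

The output letters match the input read backwards, each shifted +4: steel reversed is leets. Read the word backwards and shift each letter +4.
For disaster: reverse → retsasid; then shift: r+4=v, e+4=i, t+4=x, s+4=w, a+4=e, s+4=w, i+4=m, d+4=h.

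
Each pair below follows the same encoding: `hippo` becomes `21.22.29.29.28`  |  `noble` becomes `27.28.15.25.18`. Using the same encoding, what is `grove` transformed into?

20.31.28.35.18

Letters become their 1-based position plus 13 (so a→14, b→15, …).
For grove: g=7→20, r=18→31, o=15→28, v=22→35, e=5→18.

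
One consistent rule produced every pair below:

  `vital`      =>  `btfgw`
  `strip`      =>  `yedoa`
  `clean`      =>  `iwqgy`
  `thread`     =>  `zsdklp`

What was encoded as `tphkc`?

Shifts by position in vital: pos 0: v→b (+6), pos 1: i→t (+11), pos 2: t→f (+12), pos 3: a→g (+6), pos 4: l→w (+11) — repeating every 3. A repeating key of period 3 is used — shifts +6, +11, +12 over and over.
Decoding tphkc: t−6=n, p−11=e, h−12=v, k−6=e, c−11=r.

never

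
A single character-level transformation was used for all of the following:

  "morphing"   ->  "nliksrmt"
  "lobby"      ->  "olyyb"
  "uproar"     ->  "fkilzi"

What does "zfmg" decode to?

Each pair mirrors across the alphabet (m↔n, o↔l, r↔i): positions sum to 25. Letters are reflected about the middle of the alphabet (position → 25−position): Atbash.
Decoding zfmg: z↔a, f↔u, m↔n, g↔t.

aunt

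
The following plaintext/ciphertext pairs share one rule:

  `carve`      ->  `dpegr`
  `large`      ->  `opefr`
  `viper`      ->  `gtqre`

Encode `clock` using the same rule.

dojdh

c(2)→d(3) and a(0)→p(15) fit y≡7x+15 (mod 26); the inverse of 7 mod 26 is 15. This is an affine cipher: with a=0,…,z=25, each position x becomes (7x+15) mod 26.
For clock: c(2)→7·2+15≡3=d; l(11)→7·11+15≡14=o; o(14)→7·14+15≡9=j; c(2)→7·2+15≡3=d; k(10)→7·10+15≡7=h (all mod 26).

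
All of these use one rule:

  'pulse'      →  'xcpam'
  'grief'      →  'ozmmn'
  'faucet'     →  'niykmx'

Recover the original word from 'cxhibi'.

update

Shifts by position in pulse: pos 0: p→x (+8), pos 1: u→c (+8), pos 2: l→p (+4), pos 3: s→a (+8), pos 4: e→m (+8) — repeating every 3. The shifts repeat in a cycle of length 3: positions 0,1,… shift by +8, +8, +4, then the pattern repeats.
Reversing it on cxhibi: c−8=u, x−8=p, h−4=d, i−8=a, b−8=t, i−4=e.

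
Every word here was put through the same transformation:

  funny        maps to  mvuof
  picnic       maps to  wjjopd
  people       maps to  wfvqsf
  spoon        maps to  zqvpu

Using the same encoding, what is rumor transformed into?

yvtpy

It's a Vigenère-style cipher with numeric key [7,1]: position i shifts by key[i mod 2].
On rumor: r+7=y, u+1=v, m+7=t, o+1=p, r+7=y.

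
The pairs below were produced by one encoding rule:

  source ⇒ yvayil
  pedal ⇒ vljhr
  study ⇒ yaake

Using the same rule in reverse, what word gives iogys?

charm

The shifts repeat in a cycle of length 2: positions 0,1,… shift by +6, +7, then the pattern repeats.
Undoing it on iogys: i−6=c, o−7=h, g−6=a, y−7=r, s−6=m.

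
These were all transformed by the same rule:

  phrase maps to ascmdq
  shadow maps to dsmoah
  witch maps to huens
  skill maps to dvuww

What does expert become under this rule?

qiaqce

The shift depends on letter class: consonant p→a is +11, but vowel a→m is +12. Vowels shift forward by 12 and consonants shift forward by 11.
On expert: e(vowel)+12=q, x(cons)+11=i, p(cons)+11=a, e(vowel)+12=q, r(cons)+11=c, t(cons)+11=e.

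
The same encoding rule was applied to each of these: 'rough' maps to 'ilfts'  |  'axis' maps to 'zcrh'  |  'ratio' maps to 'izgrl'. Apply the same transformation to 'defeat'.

wvuvzg

Each pair mirrors across the alphabet (r↔i, o↔l, u↔f): positions sum to 25. This is the alphabet-reversal cipher (Atbash): a becomes z, b becomes y, etc.
For defeat: d↔w, e↔v, f↔u, e↔v, a↔z, t↔g.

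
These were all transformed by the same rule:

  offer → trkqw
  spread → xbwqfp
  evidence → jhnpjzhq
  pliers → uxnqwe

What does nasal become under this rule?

smxmq

A repeating key of period 2 is used — shifts +5, +12 over and over.
Applying it to nasal: n+5=s, a+12=m, s+5=x, a+12=m, l+5=q.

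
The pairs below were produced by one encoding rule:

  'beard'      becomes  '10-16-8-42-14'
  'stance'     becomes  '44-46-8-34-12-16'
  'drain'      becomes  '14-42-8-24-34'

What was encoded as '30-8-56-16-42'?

b(#2)→10 and e(#5)→16: differences scale by 2, so n = 2·pos + 6. With a=1..z=26, the number is 2·pos + 6.
Decoding 30-8-56-16-42: 30→(30−6)÷2=12=l, 8→(8−6)÷2=1=a, 56→(56−6)÷2=25=y, 16→(16−6)÷2=5=e, 42→(42−6)÷2=18=r.

layer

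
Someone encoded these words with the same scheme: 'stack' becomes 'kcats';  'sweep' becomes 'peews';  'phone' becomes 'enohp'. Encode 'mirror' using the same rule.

rorrim

The output letters match the input read backwards: stack reversed is kcats. It's just the letters in reverse order.
For mirror: reverse → rorrim.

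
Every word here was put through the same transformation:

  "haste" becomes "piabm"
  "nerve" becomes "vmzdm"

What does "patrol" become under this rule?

Compare letters: h→p is +8, a→i is +8, s→a is +8 — a constant shift. It's a constant shift of +8 (ROT8).
For patrol: p+8=x, a+8=i, t+8=b, r+8=z, o+8=w, l+8=t.

xibzwt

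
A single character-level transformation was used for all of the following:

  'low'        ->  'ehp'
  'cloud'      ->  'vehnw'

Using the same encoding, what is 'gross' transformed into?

zkhll

Compare letters: l→e is +19, o→h is +19, w→p is +19 — a constant shift. It's a constant shift of +19 (ROT19).
Applying it to gross: g+19=z, r+19=k, o+19=h, s+19=l, s+19=l.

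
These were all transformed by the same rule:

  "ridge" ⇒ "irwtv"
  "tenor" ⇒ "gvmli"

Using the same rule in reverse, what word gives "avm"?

zen

Each pair mirrors across the alphabet (r↔i, i↔r, d↔w): positions sum to 25. This is the alphabet-reversal cipher (Atbash): a becomes z, b becomes y, etc.
Decoding avm: a↔z, v↔e, m↔n.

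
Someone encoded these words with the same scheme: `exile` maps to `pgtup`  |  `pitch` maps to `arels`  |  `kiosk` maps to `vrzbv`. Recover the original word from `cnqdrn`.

Shifts by position in exile: pos 0: e→p (+11), pos 1: x→g (+9), pos 2: i→t (+11), pos 3: l→u (+9) — repeating every 2. A repeating key of period 2 is used — shifts +11, +9 over and over.
Undoing it on cnqdrn: c−11=r, n−9=e, q−11=f, d−9=u, r−11=g, n−9=e.

refuge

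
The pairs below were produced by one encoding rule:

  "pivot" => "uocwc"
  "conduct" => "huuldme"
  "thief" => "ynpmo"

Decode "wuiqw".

In pivot: p→u is +5, i→o is +6, v→c is +7, o→w is +8 — the shift increases by 1 each position. The shift increases by 1 at each position, starting from +5: 5, 6, 7, ….
Undoing it on wuiqw: w−5=r, u−6=o, i−7=b, q−8=i, w−9=n.

robin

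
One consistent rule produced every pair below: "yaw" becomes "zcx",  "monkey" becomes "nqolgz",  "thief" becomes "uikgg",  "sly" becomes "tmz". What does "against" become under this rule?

chckotu

The shift depends on letter class: consonant y→z is +1, but vowel a→c is +2. The rule splits by letter class: vowels +2, consonants +1.
Applying it to against: a(vowel)+2=c, g(cons)+1=h, a(vowel)+2=c, i(vowel)+2=k, n(cons)+1=o, s(cons)+1=t, t(cons)+1=u.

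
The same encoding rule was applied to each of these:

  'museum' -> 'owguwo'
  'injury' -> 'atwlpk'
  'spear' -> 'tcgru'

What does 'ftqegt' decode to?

Two steps: reverse the string, then apply a Caesar shift of +2.
Reversing it on ftqegt: shift back: f−2=d, t−2=r, q−2=o, e−2=c, g−2=e, t−2=r → drocer; then reverse → record.

record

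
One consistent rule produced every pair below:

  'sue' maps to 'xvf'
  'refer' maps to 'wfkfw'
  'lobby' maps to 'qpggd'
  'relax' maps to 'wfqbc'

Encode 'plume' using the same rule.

uqvrf

The shift depends on letter class: consonant s→x is +5, but vowel u→v is +1. Vowels shift forward by 1 and consonants shift forward by 5.
Applying it to plume: p(cons)+5=u, l(cons)+5=q, u(vowel)+1=v, m(cons)+5=r, e(vowel)+1=f.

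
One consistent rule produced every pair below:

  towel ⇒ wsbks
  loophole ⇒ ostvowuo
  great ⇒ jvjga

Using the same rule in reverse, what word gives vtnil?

spice

In towel: t→w is +3, o→s is +4, w→b is +5, e→k is +6 — the shift increases by 1 each position. The shift increases by 1 at each position, starting from +3: 3, 4, 5, ….
Decoding vtnil: v−3=s, t−4=p, n−5=i, i−6=c, l−7=e.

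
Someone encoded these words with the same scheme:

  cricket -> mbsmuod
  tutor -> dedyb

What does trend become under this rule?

Compare letters: c→m is +10, r→b is +10, i→s is +10 — a constant shift. This is a Caesar cipher with shift 10.
Applying it to trend: t+10=d, r+10=b, e+10=o, n+10=x, d+10=n.

dboxn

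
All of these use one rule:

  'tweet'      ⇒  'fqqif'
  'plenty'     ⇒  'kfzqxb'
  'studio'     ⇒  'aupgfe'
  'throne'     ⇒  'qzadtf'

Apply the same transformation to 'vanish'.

teuzmh

The output letters match the input read backwards, each shifted +12: tweet reversed is teewt. The word is reversed, then every letter is shifted forward by 12.
On vanish: reverse → hsinav; then shift: h+12=t, s+12=e, i+12=u, n+12=z, a+12=m, v+12=h.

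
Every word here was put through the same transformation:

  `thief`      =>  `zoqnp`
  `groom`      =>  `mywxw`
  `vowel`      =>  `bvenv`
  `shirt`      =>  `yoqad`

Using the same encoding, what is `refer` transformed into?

In thief: t→z is +6, h→o is +7, i→q is +8, e→n is +9 — the shift increases by 1 each position. Each letter shifts forward by (position + 6), i.e. 6, 7, 8, … — the shift grows by one for each successive letter.
For refer: r+6=x, e+7=l, f+8=n, e+9=n, r+10=b.

xlnnb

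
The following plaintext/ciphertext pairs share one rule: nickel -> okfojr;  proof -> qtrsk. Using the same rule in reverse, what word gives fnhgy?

elect

The shift increases by 1 at each position, starting from +1: 1, 2, 3, ….
Reversing it on fnhgy: f−1=e, n−2=l, h−3=e, g−4=c, y−5=t.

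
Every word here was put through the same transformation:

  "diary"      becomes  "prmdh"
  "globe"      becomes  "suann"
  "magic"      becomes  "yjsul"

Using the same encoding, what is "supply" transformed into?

edbbuk

The shifts repeat in a cycle of length 3: positions 0,1,… shift by +12, +9, +12, then the pattern repeats.
On supply: s+12=e, u+9=d, p+12=b, p+12=b, l+9=u, y+12=k.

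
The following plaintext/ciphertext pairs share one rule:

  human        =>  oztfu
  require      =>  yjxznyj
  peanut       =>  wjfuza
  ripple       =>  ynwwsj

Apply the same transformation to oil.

The shift depends on letter class: consonant h→o is +7, but vowel u→z is +5. The rule splits by letter class: vowels +5, consonants +7.
On oil: o(vowel)+5=t, i(vowel)+5=n, l(cons)+7=s.

tns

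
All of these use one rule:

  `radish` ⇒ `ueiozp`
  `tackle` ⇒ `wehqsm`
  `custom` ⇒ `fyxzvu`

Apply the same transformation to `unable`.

xrfhsm

Each letter shifts forward by (position + 3), i.e. 3, 4, 5, … — the shift grows by one for each successive letter.
Applying it to unable: u+3=x, n+4=r, a+5=f, b+6=h, l+7=s, e+8=m.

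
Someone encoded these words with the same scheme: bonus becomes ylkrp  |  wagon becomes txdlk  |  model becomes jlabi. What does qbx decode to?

tea

Compare letters: b→y is +23, o→l is +23, n→k is +23 — a constant shift. Every letter moves 23 places later in the alphabet, wrapping around z→a.
Undoing it on qbx: q−23=t, b−23=e, x−23=a.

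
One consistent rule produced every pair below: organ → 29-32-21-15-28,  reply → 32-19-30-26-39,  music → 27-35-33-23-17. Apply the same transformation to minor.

27-23-28-29-32

Each letter is replaced by its alphabet position (a=1..z=26) + 14.
Applying it to minor: m=13→27, i=9→23, n=14→28, o=15→29, r=18→32.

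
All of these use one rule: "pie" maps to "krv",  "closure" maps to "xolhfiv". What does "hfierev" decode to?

Each pair mirrors across the alphabet (p↔k, i↔r, e↔v): positions sum to 25. Letters are reflected about the middle of the alphabet (position → 25−position): Atbash.
Decoding hfierev: h↔s, f↔u, i↔r, e↔v, r↔i, e↔v, v↔e.

survive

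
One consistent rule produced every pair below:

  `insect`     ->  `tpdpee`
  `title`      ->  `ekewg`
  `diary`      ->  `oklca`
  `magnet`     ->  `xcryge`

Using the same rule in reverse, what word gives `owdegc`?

duster

Shifts by position in insect: pos 0: i→t (+11), pos 1: n→p (+2), pos 2: s→d (+11), pos 3: e→p (+11), pos 4: c→e (+2), pos 5: t→e (+11) — repeating every 3. It's a Vigenère-style cipher with numeric key [11,2,11]: position i shifts by key[i mod 3].
Undoing it on owdegc: o−11=d, w−2=u, d−11=s, e−11=t, g−2=e, c−11=r.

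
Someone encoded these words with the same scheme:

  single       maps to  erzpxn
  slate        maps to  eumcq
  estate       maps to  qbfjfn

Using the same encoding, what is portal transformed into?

The shifts repeat in a cycle of length 2: positions 0,1,… shift by +12, +9, then the pattern repeats.
On portal: p+12=b, o+9=x, r+12=d, t+9=c, a+12=m, l+9=u.

bxdcmu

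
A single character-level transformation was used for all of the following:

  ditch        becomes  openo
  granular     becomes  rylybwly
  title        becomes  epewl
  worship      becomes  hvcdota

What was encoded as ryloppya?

gradient

Shifts by position in ditch: pos 0: d→o (+11), pos 1: i→p (+7), pos 2: t→e (+11), pos 3: c→n (+11), pos 4: h→o (+7) — repeating every 3. It's a Vigenère-style cipher with numeric key [11,7,11]: position i shifts by key[i mod 3].
Decoding ryloppya: r−11=g, y−7=r, l−11=a, o−11=d, p−7=i, p−11=e, y−11=n, a−7=t.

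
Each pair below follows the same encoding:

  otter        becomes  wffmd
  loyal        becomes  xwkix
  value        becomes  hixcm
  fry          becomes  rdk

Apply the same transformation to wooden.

The shift depends on letter class: consonant t→f is +12, but vowel o→w is +8. Vowels shift forward by 8 and consonants shift forward by 12.
Applying it to wooden: w(cons)+12=i, o(vowel)+8=w, o(vowel)+8=w, d(cons)+12=p, e(vowel)+8=m, n(cons)+12=z.

iwwpmz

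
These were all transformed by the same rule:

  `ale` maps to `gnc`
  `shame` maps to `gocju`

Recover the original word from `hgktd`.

The output letters match the input read backwards, each shifted +2: ale reversed is ela. Two steps: reverse the string, then apply a Caesar shift of +2.
Reversing it on hgktd: shift back: h−2=f, g−2=e, k−2=i, t−2=r, d−2=b → feirb; then reverse → brief.

brief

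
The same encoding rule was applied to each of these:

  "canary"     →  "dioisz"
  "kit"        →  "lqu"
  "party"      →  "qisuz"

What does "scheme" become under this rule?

tdimnm

Two shifts are in play — +8 for a/e/i/o/u, +1 for every other letter.
Applying it to scheme: s(cons)+1=t, c(cons)+1=d, h(cons)+1=i, e(vowel)+8=m, m(cons)+1=n, e(vowel)+8=m.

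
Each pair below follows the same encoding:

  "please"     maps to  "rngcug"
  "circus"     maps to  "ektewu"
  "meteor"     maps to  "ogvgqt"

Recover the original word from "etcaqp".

crayon

Compare letters: p→r is +2, l→n is +2, e→g is +2 — a constant shift. Every letter moves 2 places later in the alphabet, wrapping around z→a.
Decoding etcaqp: e−2=c, t−2=r, c−2=a, a−2=y, q−2=o, p−2=n.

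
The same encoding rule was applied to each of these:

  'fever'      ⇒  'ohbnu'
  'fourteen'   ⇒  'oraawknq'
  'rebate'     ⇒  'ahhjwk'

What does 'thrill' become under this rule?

Shifts by position in fever: pos 0: f→o (+9), pos 1: e→h (+3), pos 2: v→b (+6), pos 3: e→n (+9), pos 4: r→u (+3) — repeating every 3. The shifts repeat in a cycle of length 3: positions 0,1,… shift by +9, +3, +6, then the pattern repeats.
For thrill: t+9=c, h+3=k, r+6=x, i+9=r, l+3=o, l+6=r.

ckxror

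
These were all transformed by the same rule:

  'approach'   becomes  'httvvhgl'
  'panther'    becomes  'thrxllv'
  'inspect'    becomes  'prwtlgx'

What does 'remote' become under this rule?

vlqvxl

Vowels shift forward by 7 and consonants shift forward by 4.
Applying it to remote: r(cons)+4=v, e(vowel)+7=l, m(cons)+4=q, o(vowel)+7=v, t(cons)+4=x, e(vowel)+7=l.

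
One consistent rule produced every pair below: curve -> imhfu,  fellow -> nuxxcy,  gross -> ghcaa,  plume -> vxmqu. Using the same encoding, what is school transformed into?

aizccx

c(2)→i(8) and u(20)→m(12) fit y≡19x+22 (mod 26); the inverse of 19 mod 26 is 11. This is an affine cipher: with a=0,…,z=25, each position x becomes (19x+22) mod 26.
On school: s(18)→19·18+22≡0=a; c(2)→19·2+22≡8=i; h(7)→19·7+22≡25=z; o(14)→19·14+22≡2=c; o(14)→19·14+22≡2=c; l(11)→19·11+22≡23=x (all mod 26).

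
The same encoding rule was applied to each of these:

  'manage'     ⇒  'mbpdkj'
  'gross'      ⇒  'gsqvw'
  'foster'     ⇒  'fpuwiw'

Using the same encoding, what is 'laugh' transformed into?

In manage: m→m is +0, a→b is +1, n→p is +2, a→d is +3 — the shift increases by 1 each position. The shift increases by 1 at each position, starting from +0: 0, 1, 2, ….
For laugh: l+0=l, a+1=b, u+2=w, g+3=j, h+4=l.

lbwjl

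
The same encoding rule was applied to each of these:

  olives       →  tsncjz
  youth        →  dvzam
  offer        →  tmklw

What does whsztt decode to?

Shifts by position in olives: pos 0: o→t (+5), pos 1: l→s (+7), pos 2: i→n (+5), pos 3: v→c (+7) — repeating every 2. The shifts repeat in a cycle of length 2: positions 0,1,… shift by +5, +7, then the pattern repeats.
Reversing it on whsztt: w−5=r, h−7=a, s−5=n, z−7=s, t−5=o, t−7=m.

ransom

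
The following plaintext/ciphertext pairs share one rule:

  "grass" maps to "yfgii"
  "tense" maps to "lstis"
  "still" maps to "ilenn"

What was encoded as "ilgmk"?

Each letter's alphabet position (a=0..z=25) is mapped through 3·x+6 mod 26 — an affine cipher.
Decoding ilgmk: i(8)→9·(8−6)≡18=s; l(11)→9·(11−6)≡19=t; g(6)→9·(6−6)≡0=a; m(12)→9·(12−6)≡2=c; k(10)→9·(10−6)≡10=k (all mod 26).

stack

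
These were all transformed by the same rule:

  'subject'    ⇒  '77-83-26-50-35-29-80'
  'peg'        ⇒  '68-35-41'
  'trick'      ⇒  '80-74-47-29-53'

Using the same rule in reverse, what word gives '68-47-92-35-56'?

pixel

s(#19)→77 and u(#21)→83: differences scale by 3, so n = 3·pos + 20. Each letter becomes 3×(its alphabet position, a=1..z=26) + 20.
Undoing it on 68-47-92-35-56: 68→(68−20)÷3=16=p, 47→(47−20)÷3=9=i, 92→(92−20)÷3=24=x, 35→(35−20)÷3=5=e, 56→(56−20)÷3=12=l.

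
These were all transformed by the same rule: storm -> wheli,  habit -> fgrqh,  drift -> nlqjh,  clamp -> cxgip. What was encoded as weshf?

south

s(18)→w(22) and t(19)→h(7) fit y≡11x+6 (mod 26); the inverse of 11 mod 26 is 19. This is an affine cipher: with a=0,…,z=25, each position x becomes (11x+6) mod 26.
Reversing it on weshf: w(22)→19·(22−6)≡18=s; e(4)→19·(4−6)≡14=o; s(18)→19·(18−6)≡20=u; h(7)→19·(7−6)≡19=t; f(5)→19·(5−6)≡7=h (all mod 26).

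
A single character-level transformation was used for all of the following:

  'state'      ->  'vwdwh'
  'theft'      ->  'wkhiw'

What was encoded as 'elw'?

bit

Compare letters: s→v is +3, t→w is +3, a→d is +3 — a constant shift. Each letter is shifted forward by 3 in the alphabet (a Caesar shift of +3).
Decoding elw: e−3=b, l−3=i, w−3=t.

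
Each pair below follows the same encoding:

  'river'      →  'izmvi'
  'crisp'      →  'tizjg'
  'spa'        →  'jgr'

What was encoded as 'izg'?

Compare letters: r→i is +17, i→z is +17, v→m is +17 — a constant shift. Every letter moves 17 places later in the alphabet, wrapping around z→a.
Reversing it on izg: i−17=r, z−17=i, g−17=p.

rip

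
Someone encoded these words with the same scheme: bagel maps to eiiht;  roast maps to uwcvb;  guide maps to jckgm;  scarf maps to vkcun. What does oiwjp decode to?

laugh

Shifts by position in bagel: pos 0: b→e (+3), pos 1: a→i (+8), pos 2: g→i (+2), pos 3: e→h (+3), pos 4: l→t (+8) — repeating every 3. A repeating key of period 3 is used — shifts +3, +8, +2 over and over.
Undoing it on oiwjp: o−3=l, i−8=a, w−2=u, j−3=g, p−8=h.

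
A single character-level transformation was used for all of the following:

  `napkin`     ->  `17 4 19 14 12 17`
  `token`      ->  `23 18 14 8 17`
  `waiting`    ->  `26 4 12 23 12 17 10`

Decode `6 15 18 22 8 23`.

closet

n is letter #14 and maps to 17: an offset of 3. Letters become their 1-based position plus 3 (so a→4, b→5, …).
Undoing it on 6 15 18 22 8 23: 6→(6−3)÷1=3=c, 15→(15−3)÷1=12=l, 18→(18−3)÷1=15=o, 22→(22−3)÷1=19=s, 8→(8−3)÷1=5=e, 23→(23−3)÷1=20=t.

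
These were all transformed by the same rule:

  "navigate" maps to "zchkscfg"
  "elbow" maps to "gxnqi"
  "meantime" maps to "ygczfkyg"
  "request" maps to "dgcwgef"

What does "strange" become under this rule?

The rule splits by letter class: vowels +2, consonants +12.
Applying it to strange: s(cons)+12=e, t(cons)+12=f, r(cons)+12=d, a(vowel)+2=c, n(cons)+12=z, g(cons)+12=s, e(vowel)+2=g.

efdczsg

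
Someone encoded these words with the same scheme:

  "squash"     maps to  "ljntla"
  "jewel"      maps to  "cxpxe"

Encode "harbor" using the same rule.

atkuhk

Compare letters: s→l is +19, q→j is +19, u→n is +19 — a constant shift. This is a Caesar cipher with shift 19.
On harbor: h+19=a, a+19=t, r+19=k, b+19=u, o+19=h, r+19=k.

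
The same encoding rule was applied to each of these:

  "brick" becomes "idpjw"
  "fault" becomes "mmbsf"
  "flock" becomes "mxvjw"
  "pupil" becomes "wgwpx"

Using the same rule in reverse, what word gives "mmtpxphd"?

familiar

Shifts by position in brick: pos 0: b→i (+7), pos 1: r→d (+12), pos 2: i→p (+7), pos 3: c→j (+7), pos 4: k→w (+12) — repeating every 3. It's a Vigenère-style cipher with numeric key [7,12,7]: position i shifts by key[i mod 3].
Undoing it on mmtpxphd: m−7=f, m−12=a, t−7=m, p−7=i, x−12=l, p−7=i, h−7=a, d−12=r.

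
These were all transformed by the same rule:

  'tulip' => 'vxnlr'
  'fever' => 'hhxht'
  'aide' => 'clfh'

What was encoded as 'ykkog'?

while

Shifts by position in tulip: pos 0: t→v (+2), pos 1: u→x (+3), pos 2: l→n (+2), pos 3: i→l (+3) — repeating every 2. A repeating key of period 2 is used — shifts +2, +3 over and over.
Decoding ykkog: y−2=w, k−3=h, k−2=i, o−3=l, g−2=e.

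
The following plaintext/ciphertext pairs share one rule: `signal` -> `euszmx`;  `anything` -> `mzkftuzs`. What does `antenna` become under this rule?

Compare letters: s→e is +12, i→u is +12, g→s is +12 — a constant shift. Every letter moves 12 places later in the alphabet, wrapping around z→a.
For antenna: a+12=m, n+12=z, t+12=f, e+12=q, n+12=z, n+12=z, a+12=m.

mzfqzzm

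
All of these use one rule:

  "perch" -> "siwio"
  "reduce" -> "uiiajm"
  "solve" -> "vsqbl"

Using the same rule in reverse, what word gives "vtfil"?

space

In perch: p→s is +3, e→i is +4, r→w is +5, c→i is +6 — the shift increases by 1 each position. Each letter shifts forward by (position + 3), i.e. 3, 4, 5, … — the shift grows by one for each successive letter.
Reversing it on vtfil: v−3=s, t−4=p, f−5=a, i−6=c, l−7=e.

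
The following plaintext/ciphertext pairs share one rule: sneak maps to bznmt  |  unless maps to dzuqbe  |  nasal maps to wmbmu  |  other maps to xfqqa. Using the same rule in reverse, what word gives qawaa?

Shifts by position in sneak: pos 0: s→b (+9), pos 1: n→z (+12), pos 2: e→n (+9), pos 3: a→m (+12) — repeating every 2. A repeating key of period 2 is used — shifts +9, +12 over and over.
Decoding qawaa: q−9=h, a−12=o, w−9=n, a−12=o, a−9=r.

honor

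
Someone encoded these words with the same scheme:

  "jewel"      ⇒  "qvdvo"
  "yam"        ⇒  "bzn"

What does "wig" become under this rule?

drt

Each pair mirrors across the alphabet (j↔q, e↔v, w↔d): positions sum to 25. This is the alphabet-reversal cipher (Atbash): a becomes z, b becomes y, etc.
On wig: w↔d, i↔r, g↔t.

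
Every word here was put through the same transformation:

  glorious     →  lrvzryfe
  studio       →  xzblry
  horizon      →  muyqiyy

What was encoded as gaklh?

Each letter shifts forward by (position + 5), i.e. 5, 6, 7, … — the shift grows by one for each successive letter.
Reversing it on gaklh: g−5=b, a−6=u, k−7=d, l−8=d, h−9=y.

buddy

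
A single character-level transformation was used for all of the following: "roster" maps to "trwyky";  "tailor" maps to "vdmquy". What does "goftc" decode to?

In roster: r→t is +2, o→r is +3, s→w is +4, t→y is +5 — the shift increases by 1 each position. Each letter shifts forward by (position + 2), i.e. 2, 3, 4, … — the shift grows by one for each successive letter.
Decoding goftc: g−2=e, o−3=l, f−4=b, t−5=o, c−6=w.

elbow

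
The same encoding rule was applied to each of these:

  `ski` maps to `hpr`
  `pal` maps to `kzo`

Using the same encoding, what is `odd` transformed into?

lww

Each pair mirrors across the alphabet (s↔h, k↔p, i↔r): positions sum to 25. Letters are reflected about the middle of the alphabet (position → 25−position): Atbash.
On odd: o↔l, d↔w, d↔w.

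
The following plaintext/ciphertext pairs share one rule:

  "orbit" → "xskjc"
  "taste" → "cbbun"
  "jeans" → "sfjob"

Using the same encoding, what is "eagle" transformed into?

Shifts by position in orbit: pos 0: o→x (+9), pos 1: r→s (+1), pos 2: b→k (+9), pos 3: i→j (+1) — repeating every 2. The shifts repeat in a cycle of length 2: positions 0,1,… shift by +9, +1, then the pattern repeats.
On eagle: e+9=n, a+1=b, g+9=p, l+1=m, e+9=n.

nbpmn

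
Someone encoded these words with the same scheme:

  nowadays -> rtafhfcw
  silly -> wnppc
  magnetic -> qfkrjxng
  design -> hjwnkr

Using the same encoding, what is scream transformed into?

wgvjfq

The rule splits by letter class: vowels +5, consonants +4.
For scream: s(cons)+4=w, c(cons)+4=g, r(cons)+4=v, e(vowel)+5=j, a(vowel)+5=f, m(cons)+4=q.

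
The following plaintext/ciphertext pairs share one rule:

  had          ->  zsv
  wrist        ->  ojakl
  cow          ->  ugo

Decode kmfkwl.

This is a Caesar cipher with shift 18.
Undoing it on kmfkwl: k−18=s, m−18=u, f−18=n, k−18=s, w−18=e, l−18=t.

sunset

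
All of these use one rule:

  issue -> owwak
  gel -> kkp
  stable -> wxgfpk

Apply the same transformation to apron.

gtvur

The shift depends on letter class: consonant s→w is +4, but vowel i→o is +6. Two shifts are in play — +6 for a/e/i/o/u, +4 for every other letter.
On apron: a(vowel)+6=g, p(cons)+4=t, r(cons)+4=v, o(vowel)+6=u, n(cons)+4=r.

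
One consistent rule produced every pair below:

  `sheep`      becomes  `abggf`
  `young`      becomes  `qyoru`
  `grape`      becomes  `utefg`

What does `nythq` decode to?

s(18)→a(0) and h(7)→b(1) fit y≡7x+4 (mod 26); the inverse of 7 mod 26 is 15. Treating letters as 0–25, the rule is x ↦ 7x + 4 (mod 26).
Reversing it on nythq: n(13)→15·(13−4)≡5=f; y(24)→15·(24−4)≡14=o; t(19)→15·(19−4)≡17=r; h(7)→15·(7−4)≡19=t; q(16)→15·(16−4)≡24=y (all mod 26).

forty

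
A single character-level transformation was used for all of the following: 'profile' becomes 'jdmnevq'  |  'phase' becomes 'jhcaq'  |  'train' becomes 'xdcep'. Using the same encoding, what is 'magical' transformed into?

p(15)→j(9) and r(17)→d(3) fit y≡23x+2 (mod 26); the inverse of 23 mod 26 is 17. Each letter's alphabet position (a=0..z=25) is mapped through 23·x+2 mod 26 — an affine cipher.
For magical: m(12)→23·12+2≡18=s; a(0)→23·0+2≡2=c; g(6)→23·6+2≡10=k; i(8)→23·8+2≡4=e; c(2)→23·2+2≡22=w; a(0)→23·0+2≡2=c; l(11)→23·11+2≡21=v (all mod 26).

sckewcv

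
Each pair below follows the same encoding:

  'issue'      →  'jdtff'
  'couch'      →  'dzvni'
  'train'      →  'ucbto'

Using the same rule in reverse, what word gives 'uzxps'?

tower

It's a Vigenère-style cipher with numeric key [1,11]: position i shifts by key[i mod 2].
Undoing it on uzxps: u−1=t, z−11=o, x−1=w, p−11=e, s−1=r.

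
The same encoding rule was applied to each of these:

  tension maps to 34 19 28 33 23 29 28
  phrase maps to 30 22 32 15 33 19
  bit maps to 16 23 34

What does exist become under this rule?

19 38 23 33 34

Letters become their 1-based position plus 14 (so a→15, b→16, …).
On exist: e=5→19, x=24→38, i=9→23, s=19→33, t=20→34.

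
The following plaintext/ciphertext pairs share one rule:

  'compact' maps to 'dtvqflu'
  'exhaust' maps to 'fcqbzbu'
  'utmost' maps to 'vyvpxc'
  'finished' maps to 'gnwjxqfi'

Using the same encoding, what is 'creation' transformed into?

Shifts by position in compact: pos 0: c→d (+1), pos 1: o→t (+5), pos 2: m→v (+9), pos 3: p→q (+1), pos 4: a→f (+5), pos 5: c→l (+9) — repeating every 3. A repeating key of period 3 is used — shifts +1, +5, +9 over and over.
Applying it to creation: c+1=d, r+5=w, e+9=n, a+1=b, t+5=y, i+9=r, o+1=p, n+5=s.

dwnbyrps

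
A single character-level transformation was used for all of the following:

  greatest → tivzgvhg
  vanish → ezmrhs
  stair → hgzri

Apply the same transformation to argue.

zitfv

Each pair mirrors across the alphabet (g↔t, r↔i, e↔v): positions sum to 25. This is the alphabet-reversal cipher (Atbash): a becomes z, b becomes y, etc.
For argue: a↔z, r↔i, g↔t, u↔f, e↔v.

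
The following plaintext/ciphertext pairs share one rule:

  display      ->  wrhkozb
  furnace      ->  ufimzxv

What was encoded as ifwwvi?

Each pair mirrors across the alphabet (d↔w, i↔r, s↔h): positions sum to 25. This is the alphabet-reversal cipher (Atbash): a becomes z, b becomes y, etc.
Undoing it on ifwwvi: i↔r, f↔u, w↔d, w↔d, v↔e, i↔r.

rudder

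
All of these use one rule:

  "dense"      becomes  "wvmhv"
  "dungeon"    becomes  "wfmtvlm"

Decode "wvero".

devil

Each pair mirrors across the alphabet (d↔w, e↔v, n↔m): positions sum to 25. Letters are reflected about the middle of the alphabet (position → 25−position): Atbash.
Decoding wvero: w↔d, v↔e, e↔v, r↔i, o↔l.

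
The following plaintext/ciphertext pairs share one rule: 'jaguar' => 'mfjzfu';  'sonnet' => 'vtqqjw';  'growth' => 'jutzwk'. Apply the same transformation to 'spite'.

The rule splits by letter class: vowels +5, consonants +3.
On spite: s(cons)+3=v, p(cons)+3=s, i(vowel)+5=n, t(cons)+3=w, e(vowel)+5=j.

vsnwj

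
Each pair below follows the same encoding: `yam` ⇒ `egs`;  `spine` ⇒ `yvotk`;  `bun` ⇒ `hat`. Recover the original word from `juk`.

doe

Compare letters: y→e is +6, a→g is +6, m→s is +6 — a constant shift. Each letter is shifted forward by 6 in the alphabet (a Caesar shift of +6).
Undoing it on juk: j−6=d, u−6=o, k−6=e.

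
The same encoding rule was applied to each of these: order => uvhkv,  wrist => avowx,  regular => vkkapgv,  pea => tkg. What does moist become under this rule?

The shift depends on letter class: consonant r→v is +4, but vowel o→u is +6. The rule splits by letter class: vowels +6, consonants +4.
Applying it to moist: m(cons)+4=q, o(vowel)+6=u, i(vowel)+6=o, s(cons)+4=w, t(cons)+4=x.

quowx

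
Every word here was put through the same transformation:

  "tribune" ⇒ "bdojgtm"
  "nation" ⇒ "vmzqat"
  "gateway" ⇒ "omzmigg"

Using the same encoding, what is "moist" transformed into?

uaoaf

The shifts repeat in a cycle of length 3: positions 0,1,… shift by +8, +12, +6, then the pattern repeats.
Applying it to moist: m+8=u, o+12=a, i+6=o, s+8=a, t+12=f.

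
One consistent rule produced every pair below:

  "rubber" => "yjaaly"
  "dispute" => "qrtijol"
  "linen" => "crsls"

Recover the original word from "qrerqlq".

divided

This is an affine cipher: with a=0,…,z=25, each position x becomes (21x+5) mod 26.
Reversing it on qrerqlq: q(16)→5·(16−5)≡3=d; r(17)→5·(17−5)≡8=i; e(4)→5·(4−5)≡21=v; r(17)→5·(17−5)≡8=i; q(16)→5·(16−5)≡3=d; l(11)→5·(11−5)≡4=e; q(16)→5·(16−5)≡3=d (all mod 26).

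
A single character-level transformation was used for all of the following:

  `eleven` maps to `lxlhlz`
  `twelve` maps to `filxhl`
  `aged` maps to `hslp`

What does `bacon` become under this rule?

nhovz

The shift depends on letter class: consonant l→x is +12, but vowel e→l is +7. The rule splits by letter class: vowels +7, consonants +12.
For bacon: b(cons)+12=n, a(vowel)+7=h, c(cons)+12=o, o(vowel)+7=v, n(cons)+12=z.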